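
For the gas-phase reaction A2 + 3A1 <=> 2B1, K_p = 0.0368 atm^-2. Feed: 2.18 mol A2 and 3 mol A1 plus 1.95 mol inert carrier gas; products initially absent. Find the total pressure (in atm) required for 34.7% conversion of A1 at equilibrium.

P = 6.27 atm

Let X = conversion of A1 (basis 3 mol A1); extent of reaction ξ = X.
Mole table: n_A2 = 2.18 − X; n_A1 = 3 − 3X; n_B1 = 2X; n_I = 1.95 (inert).
Total moles n_T = 7.13 − 2X.
K_p = p_B1^2 / (p_A2 p_A1^3) with p_i = (n_i/n_T)·P.
At X = 0.347: the mole-fraction product g(X) = Π y_i^ν_i = 1.448. Since K_p = g(X)·P^{-2}, P = (g/K_p)^(1/2) = (1.448/0.0368)^(1/2) = 6.27 atm.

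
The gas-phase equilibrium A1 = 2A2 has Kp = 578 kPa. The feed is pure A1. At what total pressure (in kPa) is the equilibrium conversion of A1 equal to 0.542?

Let X = conversion of A1 (basis 1 mol A1); extent of reaction ξ = X.
Moles: n_A1 = 1 − X; n_A2 = 2X.
Summing: n_T = 1 + X.
Kp = p_A2^2 / (p_A1) with p_i = (n_i/n_T)·P.
At X = 0.542: the mole-fraction product g(X) = Π y_i^ν_i = 1.664. Since Kp = g(X)·P^{1}, P = (Kp/g)^(1/1) = (578/1.664)^(1/1) = 347 kPa.

P = 347 kPa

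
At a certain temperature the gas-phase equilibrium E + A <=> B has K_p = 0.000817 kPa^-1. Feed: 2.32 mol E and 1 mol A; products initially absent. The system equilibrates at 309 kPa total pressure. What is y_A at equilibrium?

Basis: 1 mol A initially; let X = conversion of A. Extent ξ = X.
Species balance: n_E = 2.32 − X; n_A = 1 − X; n_B = X.
n_T = Σnᵢ = 3.32 − X.
y_i = n_i/n_T, p_i = y_i·P. K_p = p_B / (p_E p_A).
Substituting and setting equal to 0.000817 kPa^-1 gives a polynomial in X; the root in (0,1) is X = 0.147.
Then n_A = 0.853, n_T = 3.17, so y_A = 0.269.

y_A = 0.269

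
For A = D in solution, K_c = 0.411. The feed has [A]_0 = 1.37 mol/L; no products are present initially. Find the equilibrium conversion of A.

Let X = conversion of A; extent ξ = 1.37·X mol/L.
Concentrations: [A] = 1.37 − 1.37X; [D] = 1.37X.
K_c = [D] / ([A]).
This equals 0.411 at X = 0.291 (the root in 0 < X < 1).

X = 0.291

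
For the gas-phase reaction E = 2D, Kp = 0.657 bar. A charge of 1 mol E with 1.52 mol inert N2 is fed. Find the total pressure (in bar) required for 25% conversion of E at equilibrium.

Basis: 1 mol E initially; let X = conversion of E. Extent ξ = X.
Species balance: n_E = 1 − X; n_D = 2X; n_I = 1.52 (inert).
n_T = Σnᵢ = 2.52 + X.
Kp = p_D^2 / (p_E) with p_i = (n_i/n_T)·P.
At X = 0.25: the mole-fraction product g(X) = Π y_i^ν_i = 0.1203. Since Kp = g(X)·P^{1}, P = (Kp/g)^(1/1) = (0.657/0.1203)^(1/1) = 5.46 bar.

P = 5.46 bar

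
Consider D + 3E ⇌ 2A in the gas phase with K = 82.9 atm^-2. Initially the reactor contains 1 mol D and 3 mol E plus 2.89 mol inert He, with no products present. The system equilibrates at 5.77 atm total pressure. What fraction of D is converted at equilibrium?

Let X = conversion of D (basis 1 mol D); extent of reaction ξ = X.
Mole table: n_D = 1 − X; n_E = 3 − 3X; n_A = 2X; n_I = 2.89 (inert).
Total moles n_T = 6.89 − 2X.
With p_i = (n_i/n_T)P, K = p_A^2 / (p_D p_E^3).
Substituting and setting equal to 82.9 atm^-2 gives a polynomial in X; the root in (0,1) is X = 0.822.

X = 0.822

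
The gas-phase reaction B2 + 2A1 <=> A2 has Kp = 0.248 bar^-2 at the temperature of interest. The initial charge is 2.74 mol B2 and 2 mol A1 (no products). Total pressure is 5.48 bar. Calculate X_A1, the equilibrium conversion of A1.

Basis: 2 mol A1 initially; let X = conversion of A1. Extent ξ = X.
Moles: n_B2 = 2.74 − X; n_A1 = 2 − 2X; n_A2 = X.
Total moles n_T = 4.74 − 2X.
y_i = n_i/n_T, p_i = y_i·P. Kp = p_A2 / (p_B2 p_A1^2).
Substituting and setting equal to 0.248 bar^-2 gives a polynomial in X; the root in (0,1) is X = 0.649.

X = 0.649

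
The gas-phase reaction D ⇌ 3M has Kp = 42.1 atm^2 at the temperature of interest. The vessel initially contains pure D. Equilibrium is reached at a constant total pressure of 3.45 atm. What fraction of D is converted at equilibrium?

X = 0.628

Take 1 mol D as basis and let X be its fractional conversion, so ξ = X.
Mole table: n_D = 1 − X; n_M = 3X.
n_T = Σnᵢ = 1 + 2X.
With p_i = (n_i/n_T)P, Kp = p_M^3 / (p_D).
This yields a degree-3 equation in X; solving on (0,1), X = 0.628.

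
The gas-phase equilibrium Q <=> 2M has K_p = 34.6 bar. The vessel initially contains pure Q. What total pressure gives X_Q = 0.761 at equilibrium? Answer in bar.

Basis: 1 mol Q initially; let X = conversion of Q. Extent ξ = X.
At extent ξ: n_Q = 1 − X; n_M = 2X.
n_T = Σnᵢ = 1 + X.
K_p = p_M^2 / (p_Q) with p_i = (n_i/n_T)·P.
At X = 0.761: the mole-fraction product g(X) = Π y_i^ν_i = 5.504. Since K_p = g(X)·P^{1}, P = (K_p/g)^(1/1) = (34.6/5.504)^(1/1) = 6.29 bar.

P = 6.29 bar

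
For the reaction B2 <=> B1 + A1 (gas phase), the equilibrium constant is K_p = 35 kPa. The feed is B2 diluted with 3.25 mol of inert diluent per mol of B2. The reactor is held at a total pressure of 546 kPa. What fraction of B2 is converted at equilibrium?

Take 1 mol B2 as basis and let X be its fractional conversion, so ξ = X.
Mole table: n_B2 = 1 − X; n_B1 = X; n_A1 = X; n_I = 3.25 (inert).
Total moles n_T = 4.25 + X.
Mole fractions y_i = n_i/n_T; K_p = p_B1 p_A1 / (p_B2) with p_i = y_i·P.
This yields a degree-2 equation in X; solving on (0,1), X = 0.417.

X = 0.417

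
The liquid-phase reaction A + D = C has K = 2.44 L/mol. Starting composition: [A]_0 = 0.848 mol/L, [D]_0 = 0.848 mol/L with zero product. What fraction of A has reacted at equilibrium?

Let X = conversion of A; extent ξ = 0.848·X mol/L.
Concentrations: [A] = 0.848 − 0.848X; [D] = 0.848 − 0.848X; [C] = 0.848X.
K = [C] / ([A] [D]).
Solving K = 2.44 for X ∈ (0,1): X = 0.506.

X = 0.506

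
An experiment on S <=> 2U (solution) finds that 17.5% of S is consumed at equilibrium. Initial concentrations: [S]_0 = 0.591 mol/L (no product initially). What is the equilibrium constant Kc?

Kc = 0.0878 mol/L

Let X = conversion of S.
Concentrations: [S] = 0.591 − 0.591X; [U] = 1.18X.
At X = 0.175: [S] = 0.488, [U] = 0.207.
Kc = [U]^2 / ([S]) = 0.0878 mol/L.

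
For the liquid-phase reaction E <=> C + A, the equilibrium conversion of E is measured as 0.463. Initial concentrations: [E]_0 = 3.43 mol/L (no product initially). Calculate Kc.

Kc = 1.37 mol/L

Let X = conversion of E.
Concentrations: [E] = 3.43 − 3.43X; [C] = 3.43X; [A] = 3.43X.
At X = 0.463: [E] = 1.84, [C] = 1.59, [A] = 1.59.
Kc = [C] [A] / ([E]) = 1.37 mol/L.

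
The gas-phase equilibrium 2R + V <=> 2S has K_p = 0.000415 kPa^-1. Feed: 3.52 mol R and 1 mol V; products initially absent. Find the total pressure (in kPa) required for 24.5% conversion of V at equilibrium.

Let X = conversion of V (basis 1 mol V); extent of reaction ξ = X.
Mole table: n_R = 3.52 − 2X; n_V = 1 − X; n_S = 2X.
Total moles n_T = 4.52 − X.
K_p = p_S^2 / (p_R^2 p_V) with p_i = (n_i/n_T)·P.
At X = 0.245: the mole-fraction product g(X) = Π y_i^ν_i = 0.1481. Since K_p = g(X)·P^{-1}, P = (g/K_p)^(1/1) = (0.1481/0.000415)^(1/1) = 357 kPa.

P = 357 kPa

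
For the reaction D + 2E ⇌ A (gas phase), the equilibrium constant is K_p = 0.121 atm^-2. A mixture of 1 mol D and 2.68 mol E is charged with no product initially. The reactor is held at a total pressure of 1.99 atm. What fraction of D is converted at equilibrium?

X = 0.189

Take 1 mol D as basis and let X be its fractional conversion, so ξ = X.
Mole table: n_D = 1 − X; n_E = 2.68 − 2X; n_A = X.
n_T = Σnᵢ = 3.68 − 2X.
With p_i = (n_i/n_T)P, K_p = p_A / (p_D p_E^2).
This yields a degree-3 equation in X; solving on (0,1), X = 0.189.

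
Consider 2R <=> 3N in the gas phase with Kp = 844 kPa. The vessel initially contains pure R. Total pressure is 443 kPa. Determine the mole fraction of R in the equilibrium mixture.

Take 1 mol R as basis and let X be its fractional conversion, so ξ = 0.5X.
At extent ξ: n_R = 1 − X; n_N = 1.5X.
n_T = Σnᵢ = 1 + 0.5X.
y_i = n_i/n_T, p_i = y_i·P. Kp = p_N^3 / (p_R^2).
Substituting and setting equal to 844 kPa gives a polynomial in X; the root in (0,1) is X = 0.536.
Then n_R = 0.464, n_T = 1.27, so y_R = 0.366.

y_R = 0.366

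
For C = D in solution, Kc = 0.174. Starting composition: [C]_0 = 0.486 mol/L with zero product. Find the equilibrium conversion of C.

Let X = conversion of C; extent ξ = 0.486·X mol/L.
Concentrations: [C] = 0.486 − 0.486X; [D] = 0.486X.
Kc = [D] / ([C]).
Solving Kc = 0.174 for X ∈ (0,1): X = 0.148.

X = 0.148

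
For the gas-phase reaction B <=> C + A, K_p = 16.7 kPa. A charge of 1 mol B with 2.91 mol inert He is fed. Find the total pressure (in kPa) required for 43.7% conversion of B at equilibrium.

Let X = conversion of B (basis 1 mol B); extent of reaction ξ = X.
At extent ξ: n_B = 1 − X; n_C = X; n_A = X; n_I = 2.91 (inert).
n_T = Σnᵢ = 3.91 + X.
K_p = p_C p_A / (p_B) with p_i = (n_i/n_T)·P.
At X = 0.437: the mole-fraction product g(X) = Π y_i^ν_i = 0.07803. Since K_p = g(X)·P^{1}, P = (K_p/g)^(1/1) = (16.7/0.07803)^(1/1) = 214 kPa.

P = 214 kPa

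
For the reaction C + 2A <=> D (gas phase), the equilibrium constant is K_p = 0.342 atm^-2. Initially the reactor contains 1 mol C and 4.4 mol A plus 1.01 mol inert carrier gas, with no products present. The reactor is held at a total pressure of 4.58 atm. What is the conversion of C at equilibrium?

Take 1 mol C as basis and let X be its fractional conversion, so ξ = X.
At extent ξ: n_C = 1 − X; n_A = 4.4 − 2X; n_D = X; n_I = 1.01 (inert).
Total moles n_T = 6.41 − 2X.
Mole fractions y_i = n_i/n_T; K_p = p_D / (p_C p_A^2) with p_i = y_i·P.
Substituting and setting equal to 0.342 atm^-2 gives a polynomial in X; the root in (0,1) is X = 0.718.

X = 0.718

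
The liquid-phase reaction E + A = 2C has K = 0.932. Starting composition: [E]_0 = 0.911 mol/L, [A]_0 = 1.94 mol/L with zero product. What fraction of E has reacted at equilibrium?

X = 0.459

Let X = conversion of E; extent ξ = 0.911·X mol/L.
Concentrations: [E] = 0.911 − 0.911X; [A] = 1.94 − 0.911X; [C] = 1.82X.
K = [C]^2 / ([E] [A]).
This equals 0.932 at X = 0.459 (the root in 0 < X < 1).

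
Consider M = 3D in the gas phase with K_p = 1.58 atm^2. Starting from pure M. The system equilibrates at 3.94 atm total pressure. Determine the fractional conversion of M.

Let X = conversion of M (basis 1 mol M); extent of reaction ξ = X.
Species balance: n_M = 1 − X; n_D = 3X.
n_T = Σnᵢ = 1 + 2X.
With p_i = (n_i/n_T)P, K_p = p_D^3 / (p_M).
Equating to 1.58 atm^2 and solving on 0 < X < 1: X = 0.179.

X = 0.179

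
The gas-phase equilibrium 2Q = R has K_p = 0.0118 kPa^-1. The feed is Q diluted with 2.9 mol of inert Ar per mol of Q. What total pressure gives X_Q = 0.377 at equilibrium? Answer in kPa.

Let X = conversion of Q (basis 1 mol Q); extent of reaction ξ = 0.5X.
Mole table: n_Q = 1 − X; n_R = 0.5X; n_I = 2.9 (inert).
n_T = Σnᵢ = 3.9 − 0.5X.
K_p = p_R / (p_Q^2) with p_i = (n_i/n_T)·P.
At X = 0.377: the mole-fraction product g(X) = Π y_i^ν_i = 1.803. Since K_p = g(X)·P^{-1}, P = (g/K_p)^(1/1) = (1.803/0.0118)^(1/1) = 153 kPa.

P = 153 kPa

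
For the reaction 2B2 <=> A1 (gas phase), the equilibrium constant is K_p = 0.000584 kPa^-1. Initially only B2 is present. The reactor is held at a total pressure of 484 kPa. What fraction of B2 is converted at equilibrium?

Basis: 1 mol B2 initially; let X = conversion of B2. Extent ξ = 0.5X.
Mole table: n_B2 = 1 − X; n_A1 = 0.5X.
n_T = Σnᵢ = 1 − 0.5X.
With p_i = (n_i/n_T)P, K_p = p_A1 / (p_B2^2).
Equating to 0.000584 kPa^-1 and solving on 0 < X < 1: X = 0.315.

X = 0.315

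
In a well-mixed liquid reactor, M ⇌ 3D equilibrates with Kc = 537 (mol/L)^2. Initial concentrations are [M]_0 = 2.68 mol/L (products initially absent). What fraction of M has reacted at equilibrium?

Let X = conversion of M; extent ξ = 2.68·X mol/L.
Concentrations: [M] = 2.68 − 2.68X; [D] = 8.04X.
Kc = [D]^3 / ([M]).
Equating to 537 (mol/L)^2: the physical root is X = 0.809.

X = 0.809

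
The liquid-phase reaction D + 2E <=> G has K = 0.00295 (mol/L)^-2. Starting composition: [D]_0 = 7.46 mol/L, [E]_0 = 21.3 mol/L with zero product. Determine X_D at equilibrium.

Let X = conversion of D; extent ξ = 7.46·X mol/L.
Concentrations: [D] = 7.46 − 7.46X; [E] = 21.3 − 14.9X; [G] = 7.46X.
K = [G] / ([D] [E]^2).
Setting equal to 0.00295 and solving for X on (0,1) gives X = 0.406.

X = 0.406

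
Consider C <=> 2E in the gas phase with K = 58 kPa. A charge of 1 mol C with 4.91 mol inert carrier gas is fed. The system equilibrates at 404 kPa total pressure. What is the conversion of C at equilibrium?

X = 0.375

Let X = conversion of C (basis 1 mol C); extent of reaction ξ = X.
Mole table: n_C = 1 − X; n_E = 2X; n_I = 4.91 (inert).
Total moles n_T = 5.91 + X.
Mole fractions y_i = n_i/n_T; K = p_E^2 / (p_C) with p_i = y_i·P.
This yields a degree-2 equation in X; solving on (0,1), X = 0.375.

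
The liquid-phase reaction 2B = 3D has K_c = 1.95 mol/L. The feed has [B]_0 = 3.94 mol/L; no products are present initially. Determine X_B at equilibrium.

X = 0.382

Let X = conversion of B; extent ξ = 3.94X/2 mol/L.
Concentrations: [B] = 3.94 − 3.94X; [D] = 5.91X.
K_c = [D]^3 / ([B]^2).
Setting equal to 1.95 and solving for X on (0,1) gives X = 0.382.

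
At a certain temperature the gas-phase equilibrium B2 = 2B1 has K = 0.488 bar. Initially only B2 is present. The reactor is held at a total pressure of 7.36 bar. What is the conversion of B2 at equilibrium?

Take 1 mol B2 as basis and let X be its fractional conversion, so ξ = X.
Mole table: n_B2 = 1 − X; n_B1 = 2X.
Summing: n_T = 1 + X.
y_i = n_i/n_T, p_i = y_i·P. K = p_B1^2 / (p_B2).
Setting this equal to 0.488 bar and taking the physical root (0 < X < 1) gives X = 0.128.

X = 0.128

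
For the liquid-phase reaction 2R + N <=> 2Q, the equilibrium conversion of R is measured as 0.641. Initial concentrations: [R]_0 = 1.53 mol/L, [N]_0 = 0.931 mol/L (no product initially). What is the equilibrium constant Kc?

Let X = conversion of R.
Concentrations: [R] = 1.53 − 1.53X; [N] = 0.931 − 0.765X; [Q] = 1.53X.
At X = 0.641: [R] = 0.549, [N] = 0.441, [Q] = 0.981.
Kc = [Q]^2 / ([R]^2 [N]) = 7.24 L/mol.

Kc = 7.24 L/mol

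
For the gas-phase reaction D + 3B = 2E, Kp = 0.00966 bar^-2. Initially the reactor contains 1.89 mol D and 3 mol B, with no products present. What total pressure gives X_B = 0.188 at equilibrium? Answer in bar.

Take 3 mol B as basis and let X be its fractional conversion, so ξ = X.
Moles: n_D = 1.89 − X; n_B = 3 − 3X; n_E = 2X.
Summing: n_T = 4.89 − 2X.
Kp = p_E^2 / (p_D p_B^3) with p_i = (n_i/n_T)·P.
At X = 0.188: the mole-fraction product g(X) = Π y_i^ν_i = 0.1171. Since Kp = g(X)·P^{-2}, P = (g/Kp)^(1/2) = (0.1171/0.00966)^(1/2) = 3.48 bar.

P = 3.48 bar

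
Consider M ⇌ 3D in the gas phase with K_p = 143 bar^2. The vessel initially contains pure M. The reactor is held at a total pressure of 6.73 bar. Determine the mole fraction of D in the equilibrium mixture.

Basis: 1 mol M initially; let X = conversion of M. Extent ξ = X.
Moles: n_M = 1 − X; n_D = 3X.
n_T = Σnᵢ = 1 + 2X.
Mole fractions y_i = n_i/n_T; K_p = p_D^3 / (p_M) with p_i = y_i·P.
Equating to 143 bar^2 and solving on 0 < X < 1: X = 0.608.
Then n_D = 1.82, n_T = 2.22, so y_D = 0.823.

y_D = 0.823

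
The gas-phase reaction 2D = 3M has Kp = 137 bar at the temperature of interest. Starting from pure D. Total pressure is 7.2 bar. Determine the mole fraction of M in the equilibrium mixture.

y_M = 0.827

Let X = conversion of D (basis 1 mol D); extent of reaction ξ = 0.5X.
At extent ξ: n_D = 1 − X; n_M = 1.5X.
Total moles n_T = 1 + 0.5X.
With p_i = (n_i/n_T)P, Kp = p_M^3 / (p_D^2).
Setting this equal to 137 bar and taking the physical root (0 < X < 1) gives X = 0.762.
Then n_M = 1.14, n_T = 1.38, so y_M = 0.827.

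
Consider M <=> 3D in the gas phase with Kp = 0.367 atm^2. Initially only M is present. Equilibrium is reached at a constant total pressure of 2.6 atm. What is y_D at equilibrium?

y_D = 0.331

Basis: 1 mol M initially; let X = conversion of M. Extent ξ = X.
Mole table: n_M = 1 − X; n_D = 3X.
n_T = Σnᵢ = 1 + 2X.
With p_i = (n_i/n_T)P, Kp = p_D^3 / (p_M).
Substituting and setting equal to 0.367 atm^2 gives a polynomial in X; the root in (0,1) is X = 0.142.
Then n_D = 0.425, n_T = 1.28, so y_D = 0.331.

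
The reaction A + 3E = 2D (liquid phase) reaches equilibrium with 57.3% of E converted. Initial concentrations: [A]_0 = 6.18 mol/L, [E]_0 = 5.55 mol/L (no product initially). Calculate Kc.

Kc = 0.066 (mol/L)^-2

Let X = conversion of E.
Concentrations: [A] = 6.18 − 1.85X; [E] = 5.55 − 5.55X; [D] = 3.7X.
At X = 0.573: [A] = 5.12, [E] = 2.37, [D] = 2.12.
Kc = [D]^2 / ([A] [E]^3) = 0.066 (mol/L)^-2.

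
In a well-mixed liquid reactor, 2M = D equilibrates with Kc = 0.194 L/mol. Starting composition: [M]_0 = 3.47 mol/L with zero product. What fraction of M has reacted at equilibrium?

Let X = conversion of M; extent ξ = 3.47X/2 mol/L.
Concentrations: [M] = 3.47 − 3.47X; [D] = 1.74X.
Kc = [D] / ([M]^2).
Setting equal to 0.194 and solving for X on (0,1) gives X = 0.433.

X = 0.433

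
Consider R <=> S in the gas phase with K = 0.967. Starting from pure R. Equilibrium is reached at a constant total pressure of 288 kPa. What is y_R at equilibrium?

y_R = 0.508

Let X = conversion of R (basis 1 mol R); extent of reaction ξ = X.
Mole table: n_R = 1 − X; n_S = X.
Since Δν = 0, n_T = 1 throughout.
y_i = n_i/n_T, p_i = y_i·P. K = p_S / (p_R).
Setting this equal to 0.967 and taking the physical root (0 < X < 1) gives X = 0.492.
Then n_R = 0.508, n_T = 1, so y_R = 0.508.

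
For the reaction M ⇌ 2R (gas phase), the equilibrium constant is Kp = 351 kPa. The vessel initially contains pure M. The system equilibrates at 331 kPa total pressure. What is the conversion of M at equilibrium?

Take 1 mol M as basis and let X be its fractional conversion, so ξ = X.
Species balance: n_M = 1 − X; n_R = 2X.
n_T = Σnᵢ = 1 + X.
y_i = n_i/n_T, p_i = y_i·P. Kp = p_R^2 / (p_M).
Equating to 351 kPa and solving on 0 < X < 1: X = 0.458.

X = 0.458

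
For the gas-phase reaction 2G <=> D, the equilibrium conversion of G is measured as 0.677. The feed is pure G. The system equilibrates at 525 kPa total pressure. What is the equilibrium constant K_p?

K_p = 0.00409 kPa^-1

Take 1 mol G as basis and let X be its fractional conversion, so ξ = 0.5X.
Species balance: n_G = 1 − X; n_D = 0.5X.
Summing: n_T = 1 − 0.5X.
At X = 0.677: n_G = 0.323, n_D = 0.339, n_T = 0.661.
p_i = (n_i/n_T)·P. K_p = p_D / (p_G^2) = 0.00409 kPa^-1.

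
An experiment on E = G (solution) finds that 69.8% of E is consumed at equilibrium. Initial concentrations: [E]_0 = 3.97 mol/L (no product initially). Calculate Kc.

Let X = conversion of E.
Concentrations: [E] = 3.97 − 3.97X; [G] = 3.97X.
At X = 0.698: [E] = 1.2, [G] = 2.77.
Kc = [G] / ([E]) = 2.31.

Kc = 2.31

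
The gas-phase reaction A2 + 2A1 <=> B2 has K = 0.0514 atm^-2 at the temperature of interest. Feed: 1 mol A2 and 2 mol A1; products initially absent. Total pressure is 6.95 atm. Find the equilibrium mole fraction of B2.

Let X = conversion of A2 (basis 1 mol A2); extent of reaction ξ = X.
Species balance: n_A2 = 1 − X; n_A1 = 2 − 2X; n_B2 = X.
Summing: n_T = 3 − 2X.
With p_i = (n_i/n_T)P, K = p_B2 / (p_A2 p_A1^2).
This yields a degree-3 equation in X; solving on (0,1), X = 0.418.
Then n_B2 = 0.418, n_T = 2.16, so y_B2 = 0.193.

y_B2 = 0.193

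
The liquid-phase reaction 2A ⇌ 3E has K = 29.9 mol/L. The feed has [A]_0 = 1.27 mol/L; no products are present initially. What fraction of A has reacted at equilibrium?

X = 0.753

Let X = conversion of A; extent ξ = 1.27X/2 mol/L.
Concentrations: [A] = 1.27 − 1.27X; [E] = 1.91X.
K = [E]^3 / ([A]^2).
Equating to 29.9 mol/L: the physical root is X = 0.753.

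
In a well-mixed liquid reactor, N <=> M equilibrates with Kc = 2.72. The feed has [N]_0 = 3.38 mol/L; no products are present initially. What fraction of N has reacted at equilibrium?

X = 0.731

Let X = conversion of N; extent ξ = 3.38·X mol/L.
Concentrations: [N] = 3.38 − 3.38X; [M] = 3.38X.
Kc = [M] / ([N]).
Solving Kc = 2.72 for X ∈ (0,1): X = 0.731.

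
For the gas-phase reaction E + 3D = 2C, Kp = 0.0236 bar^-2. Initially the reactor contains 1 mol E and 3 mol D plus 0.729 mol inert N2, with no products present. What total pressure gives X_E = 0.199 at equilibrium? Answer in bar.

P = 3.37 bar

Let X = conversion of E (basis 1 mol E); extent of reaction ξ = X.
Mole table: n_E = 1 − X; n_D = 3 − 3X; n_C = 2X; n_I = 0.729 (inert).
n_T = Σnᵢ = 4.73 − 2X.
Kp = p_C^2 / (p_E p_D^3) with p_i = (n_i/n_T)·P.
At X = 0.199: the mole-fraction product g(X) = Π y_i^ν_i = 0.2673. Since Kp = g(X)·P^{-2}, P = (g/Kp)^(1/2) = (0.2673/0.0236)^(1/2) = 3.37 bar.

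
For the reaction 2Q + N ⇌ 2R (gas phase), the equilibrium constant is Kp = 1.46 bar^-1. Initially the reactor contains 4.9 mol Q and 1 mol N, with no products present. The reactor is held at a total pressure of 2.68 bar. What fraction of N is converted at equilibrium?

Basis: 1 mol N initially; let X = conversion of N. Extent ξ = X.
Mole table: n_Q = 4.9 − 2X; n_N = 1 − X; n_R = 2X.
Summing: n_T = 5.9 − X.
With p_i = (n_i/n_T)P, Kp = p_R^2 / (p_Q^2 p_N).
This yields a degree-3 equation in X; solving on (0,1), X = 0.747.

X = 0.747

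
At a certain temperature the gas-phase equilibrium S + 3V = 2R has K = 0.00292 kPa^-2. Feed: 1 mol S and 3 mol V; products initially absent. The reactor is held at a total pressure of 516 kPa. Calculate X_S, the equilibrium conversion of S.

Let X = conversion of S (basis 1 mol S); extent of reaction ξ = X.
At extent ξ: n_S = 1 − X; n_V = 3 − 3X; n_R = 2X.
n_T = Σnᵢ = 4 − 2X.
Mole fractions y_i = n_i/n_T; K = p_R^2 / (p_S p_V^3) with p_i = y_i·P.
Setting this equal to 0.00292 kPa^-2 and taking the physical root (0 < X < 1) gives X = 0.836.

X = 0.836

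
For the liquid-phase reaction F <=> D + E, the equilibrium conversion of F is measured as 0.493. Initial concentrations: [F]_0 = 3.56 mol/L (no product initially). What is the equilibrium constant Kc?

Let X = conversion of F.
Concentrations: [F] = 3.56 − 3.56X; [D] = 3.56X; [E] = 3.56X.
At X = 0.493: [F] = 1.8, [D] = 1.76, [E] = 1.76.
Kc = [D] [E] / ([F]) = 1.71 mol/L.

Kc = 1.71 mol/L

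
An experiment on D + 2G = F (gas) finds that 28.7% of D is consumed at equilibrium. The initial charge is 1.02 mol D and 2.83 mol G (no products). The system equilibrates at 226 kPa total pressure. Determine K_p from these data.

K_p = 1.67e-05 kPa^-2

Let X = conversion of D (basis 1.02 mol D); extent of reaction ξ = 1.02X.
At extent ξ: n_D = 1.02 − 1.02X; n_G = 2.83 − 2.04X; n_F = 1.02X.
n_T = Σnᵢ = 3.85 − 2.04X.
At X = 0.287: n_D = 0.727, n_G = 2.24, n_F = 0.293, n_T = 3.26.
p_i = (n_i/n_T)·P. K_p = p_F / (p_D p_G^2) = 1.67e-05 kPa^-2.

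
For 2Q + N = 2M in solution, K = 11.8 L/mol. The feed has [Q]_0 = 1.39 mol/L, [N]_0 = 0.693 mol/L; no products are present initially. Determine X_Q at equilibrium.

Let X = conversion of Q; extent ξ = 1.39X/2 mol/L.
Concentrations: [Q] = 1.39 − 1.39X; [N] = 0.693 − 0.695X; [M] = 1.39X.
K = [M]^2 / ([Q]^2 [N]).
Solving K = 11.8 for X ∈ (0,1): X = 0.633.

X = 0.633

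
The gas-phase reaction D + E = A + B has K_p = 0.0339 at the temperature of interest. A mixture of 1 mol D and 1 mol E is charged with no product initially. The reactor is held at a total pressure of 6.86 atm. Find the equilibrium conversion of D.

Take 1 mol D as basis and let X be its fractional conversion, so ξ = X.
At extent ξ: n_D = 1 − X; n_E = 1 − X; n_A = X; n_B = X.
Total moles n_T = 2 (Δν = 0, constant).
Mole fractions y_i = n_i/n_T; K_p = p_A p_B / (p_D p_E) with p_i = y_i·P.
This yields a degree-2 equation in X; solving on (0,1), X = 0.155.

X = 0.155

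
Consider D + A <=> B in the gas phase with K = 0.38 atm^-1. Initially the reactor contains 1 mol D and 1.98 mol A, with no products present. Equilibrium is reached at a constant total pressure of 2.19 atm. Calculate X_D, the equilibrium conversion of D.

Let X = conversion of D (basis 1 mol D); extent of reaction ξ = X.
Species balance: n_D = 1 − X; n_A = 1.98 − X; n_B = X.
Total moles n_T = 2.98 − X.
y_i = n_i/n_T, p_i = y_i·P. K = p_B / (p_D p_A).
Equating to 0.38 atm^-1 and solving on 0 < X < 1: X = 0.341.

X = 0.341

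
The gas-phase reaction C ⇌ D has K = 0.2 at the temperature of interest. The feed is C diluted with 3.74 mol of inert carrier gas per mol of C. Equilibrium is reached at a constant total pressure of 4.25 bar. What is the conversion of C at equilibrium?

X = 0.167

Let X = conversion of C (basis 1 mol C); extent of reaction ξ = X.
Moles: n_C = 1 − X; n_D = X; n_I = 3.74 (inert).
Since Δν = 0, n_T = 4.74 throughout.
y_i = n_i/n_T, p_i = y_i·P. K = p_D / (p_C).
Setting this equal to 0.2 and taking the physical root (0 < X < 1) gives X = 0.167.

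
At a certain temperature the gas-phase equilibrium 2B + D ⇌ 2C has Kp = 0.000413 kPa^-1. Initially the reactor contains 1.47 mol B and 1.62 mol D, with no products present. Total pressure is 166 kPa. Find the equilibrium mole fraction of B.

Take 1.47 mol B as basis and let X be its fractional conversion, so ξ = 0.735X.
At extent ξ: n_B = 1.47 − 1.47X; n_D = 1.62 − 0.735X; n_C = 1.47X.
Summing: n_T = 3.09 − 0.735X.
With p_i = (n_i/n_T)P, Kp = p_C^2 / (p_B^2 p_D).
This yields a degree-3 equation in X; solving on (0,1), X = 0.157.
Then n_B = 1.24, n_T = 2.97, so y_B = 0.417.

y_B = 0.417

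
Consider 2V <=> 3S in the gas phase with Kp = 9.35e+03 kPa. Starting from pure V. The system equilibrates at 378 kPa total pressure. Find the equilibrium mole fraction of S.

y_S = 0.844

Basis: 1 mol V initially; let X = conversion of V. Extent ξ = 0.5X.
Mole table: n_V = 1 − X; n_S = 1.5X.
Summing: n_T = 1 + 0.5X.
y_i = n_i/n_T, p_i = y_i·P. Kp = p_S^3 / (p_V^2).
Equating to 9.35e+03 kPa and solving on 0 < X < 1: X = 0.783.
Then n_S = 1.17, n_T = 1.39, so y_S = 0.844.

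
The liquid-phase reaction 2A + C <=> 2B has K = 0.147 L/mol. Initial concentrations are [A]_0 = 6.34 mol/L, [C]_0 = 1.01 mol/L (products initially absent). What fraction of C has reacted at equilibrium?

X = 0.609

Let X = conversion of C; extent ξ = 1.01·X mol/L.
Concentrations: [A] = 6.34 − 2.02X; [C] = 1.01 − 1.01X; [B] = 2.02X.
K = [B]^2 / ([A]^2 [C]).
This equals 0.147 at X = 0.609 (the root in 0 < X < 1).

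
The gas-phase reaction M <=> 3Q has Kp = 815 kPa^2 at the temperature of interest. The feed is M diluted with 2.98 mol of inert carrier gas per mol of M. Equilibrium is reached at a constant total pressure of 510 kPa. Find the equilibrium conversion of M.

Let X = conversion of M (basis 1 mol M); extent of reaction ξ = X.
Species balance: n_M = 1 − X; n_Q = 3X; n_I = 2.98 (inert).
n_T = Σnᵢ = 3.98 + 2X.
With p_i = (n_i/n_T)P, Kp = p_Q^3 / (p_M).
This yields a degree-3 equation in X; solving on (0,1), X = 0.122.

X = 0.122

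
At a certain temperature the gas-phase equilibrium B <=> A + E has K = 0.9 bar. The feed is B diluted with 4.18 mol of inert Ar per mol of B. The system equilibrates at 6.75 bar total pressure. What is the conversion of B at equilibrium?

Take 1 mol B as basis and let X be its fractional conversion, so ξ = X.
Moles: n_B = 1 − X; n_A = X; n_E = X; n_I = 4.18 (inert).
Total moles n_T = 5.18 + X.
Mole fractions y_i = n_i/n_T; K = p_A p_E / (p_B) with p_i = y_i·P.
Setting this equal to 0.9 bar and taking the physical root (0 < X < 1) gives X = 0.573.

X = 0.573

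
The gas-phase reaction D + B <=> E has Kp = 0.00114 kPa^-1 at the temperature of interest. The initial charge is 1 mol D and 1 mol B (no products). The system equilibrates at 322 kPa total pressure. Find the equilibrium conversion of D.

Let X = conversion of D (basis 1 mol D); extent of reaction ξ = X.
At extent ξ: n_D = 1 − X; n_B = 1 − X; n_E = X.
Total moles n_T = 2 − X.
y_i = n_i/n_T, p_i = y_i·P. Kp = p_E / (p_D p_B).
Equating to 0.00114 kPa^-1 and solving on 0 < X < 1: X = 0.145.

X = 0.145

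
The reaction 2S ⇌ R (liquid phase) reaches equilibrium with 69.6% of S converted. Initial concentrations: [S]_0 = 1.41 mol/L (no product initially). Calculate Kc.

Let X = conversion of S.
Concentrations: [S] = 1.41 − 1.41X; [R] = 0.705X.
At X = 0.696: [S] = 0.429, [R] = 0.491.
Kc = [R] / ([S]^2) = 2.67 L/mol.

Kc = 2.67 L/mol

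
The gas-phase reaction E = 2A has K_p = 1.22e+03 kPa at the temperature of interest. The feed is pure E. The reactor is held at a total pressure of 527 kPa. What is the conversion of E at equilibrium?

X = 0.605

Take 1 mol E as basis and let X be its fractional conversion, so ξ = X.
At extent ξ: n_E = 1 − X; n_A = 2X.
Total moles n_T = 1 + X.
With p_i = (n_i/n_T)P, K_p = p_A^2 / (p_E).
Equating to 1.22e+03 kPa and solving on 0 < X < 1: X = 0.605.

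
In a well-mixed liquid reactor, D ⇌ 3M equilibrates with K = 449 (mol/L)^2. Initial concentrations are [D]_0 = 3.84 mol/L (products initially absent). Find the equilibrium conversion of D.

Let X = conversion of D; extent ξ = 3.84·X mol/L.
Concentrations: [D] = 3.84 − 3.84X; [M] = 11.5X.
K = [M]^3 / ([D]).
This equals 449 at X = 0.698 (the root in 0 < X < 1).

X = 0.698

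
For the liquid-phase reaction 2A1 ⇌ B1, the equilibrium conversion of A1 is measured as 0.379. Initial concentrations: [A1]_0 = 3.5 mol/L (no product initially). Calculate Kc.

Let X = conversion of A1.
Concentrations: [A1] = 3.5 − 3.5X; [B1] = 1.75X.
At X = 0.379: [A1] = 2.17, [B1] = 0.663.
Kc = [B1] / ([A1]^2) = 0.14 L/mol.

Kc = 0.14 L/mol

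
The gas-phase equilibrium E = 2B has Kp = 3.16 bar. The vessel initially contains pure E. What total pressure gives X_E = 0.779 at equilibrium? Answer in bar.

P = 0.512 bar

Basis: 1 mol E initially; let X = conversion of E. Extent ξ = X.
At extent ξ: n_E = 1 − X; n_B = 2X.
n_T = Σnᵢ = 1 + X.
Kp = p_B^2 / (p_E) with p_i = (n_i/n_T)·P.
At X = 0.779: the mole-fraction product g(X) = Π y_i^ν_i = 6.174. Since Kp = g(X)·P^{1}, P = (Kp/g)^(1/1) = (3.16/6.174)^(1/1) = 0.512 bar.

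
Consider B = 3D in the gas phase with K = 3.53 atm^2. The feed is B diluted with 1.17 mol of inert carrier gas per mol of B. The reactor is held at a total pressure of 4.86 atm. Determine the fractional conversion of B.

X = 0.310

Basis: 1 mol B initially; let X = conversion of B. Extent ξ = X.
At extent ξ: n_B = 1 − X; n_D = 3X; n_I = 1.17 (inert).
n_T = Σnᵢ = 2.17 + 2X.
Mole fractions y_i = n_i/n_T; K = p_D^3 / (p_B) with p_i = y_i·P.
This yields a degree-3 equation in X; solving on (0,1), X = 0.310.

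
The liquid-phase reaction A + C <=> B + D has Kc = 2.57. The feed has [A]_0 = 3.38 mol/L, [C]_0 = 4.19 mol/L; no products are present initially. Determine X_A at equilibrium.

X = 0.679

Let X = conversion of A; extent ξ = 3.38·X mol/L.
Concentrations: [A] = 3.38 − 3.38X; [C] = 4.19 − 3.38X; [B] = 3.38X; [D] = 3.38X.
Kc = [B] [D] / ([A] [C]).
Solving Kc = 2.57 for X ∈ (0,1): X = 0.679.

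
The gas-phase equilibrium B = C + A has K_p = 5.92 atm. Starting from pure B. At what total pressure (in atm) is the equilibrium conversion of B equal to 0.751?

P = 4.58 atm

Take 1 mol B as basis and let X be its fractional conversion, so ξ = X.
Mole table: n_B = 1 − X; n_C = X; n_A = X.
Total moles n_T = 1 + X.
K_p = p_C p_A / (p_B) with p_i = (n_i/n_T)·P.
At X = 0.751: the mole-fraction product g(X) = Π y_i^ν_i = 1.294. Since K_p = g(X)·P^{1}, P = (K_p/g)^(1/1) = (5.92/1.294)^(1/1) = 4.58 atm.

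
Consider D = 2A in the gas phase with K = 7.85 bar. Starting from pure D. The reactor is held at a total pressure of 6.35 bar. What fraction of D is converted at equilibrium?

X = 0.486

Let X = conversion of D (basis 1 mol D); extent of reaction ξ = X.
Moles: n_D = 1 − X; n_A = 2X.
Total moles n_T = 1 + X.
With p_i = (n_i/n_T)P, K = p_A^2 / (p_D).
Equating to 7.85 bar and solving on 0 < X < 1: X = 0.486.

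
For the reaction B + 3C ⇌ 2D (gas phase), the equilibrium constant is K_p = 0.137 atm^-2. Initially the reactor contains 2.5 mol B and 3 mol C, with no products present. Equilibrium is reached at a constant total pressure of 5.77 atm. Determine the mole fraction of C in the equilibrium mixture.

y_C = 0.311

Take 3 mol C as basis and let X be its fractional conversion, so ξ = X.
Species balance: n_B = 2.5 − X; n_C = 3 − 3X; n_D = 2X.
Summing: n_T = 5.5 − 2X.
Mole fractions y_i = n_i/n_T; K_p = p_D^2 / (p_B p_C^3) with p_i = y_i·P.
This yields a degree-4 equation in X; solving on (0,1), X = 0.543.
Then n_C = 1.37, n_T = 4.41, so y_C = 0.311.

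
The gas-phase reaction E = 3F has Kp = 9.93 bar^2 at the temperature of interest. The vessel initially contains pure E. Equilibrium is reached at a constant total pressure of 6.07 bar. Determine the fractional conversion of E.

X = 0.257

Take 1 mol E as basis and let X be its fractional conversion, so ξ = X.
Moles: n_E = 1 − X; n_F = 3X.
Total moles n_T = 1 + 2X.
With p_i = (n_i/n_T)P, Kp = p_F^3 / (p_E).
Setting this equal to 9.93 bar^2 and taking the physical root (0 < X < 1) gives X = 0.257.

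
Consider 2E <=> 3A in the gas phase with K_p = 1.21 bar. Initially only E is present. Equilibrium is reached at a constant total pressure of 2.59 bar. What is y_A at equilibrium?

y_A = 0.493

Take 1 mol E as basis and let X be its fractional conversion, so ξ = 0.5X.
Species balance: n_E = 1 − X; n_A = 1.5X.
n_T = Σnᵢ = 1 + 0.5X.
With p_i = (n_i/n_T)P, K_p = p_A^3 / (p_E^2).
Substituting and setting equal to 1.21 bar gives a polynomial in X; the root in (0,1) is X = 0.394.
Then n_A = 0.59, n_T = 1.2, so y_A = 0.493.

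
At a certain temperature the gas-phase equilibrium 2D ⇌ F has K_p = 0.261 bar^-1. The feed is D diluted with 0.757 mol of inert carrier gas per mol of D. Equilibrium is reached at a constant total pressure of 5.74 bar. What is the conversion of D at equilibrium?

X = 0.499

Let X = conversion of D (basis 1 mol D); extent of reaction ξ = 0.5X.
Moles: n_D = 1 − X; n_F = 0.5X; n_I = 0.757 (inert).
Summing: n_T = 1.76 − 0.5X.
With p_i = (n_i/n_T)P, K_p = p_F / (p_D^2).
Substituting and setting equal to 0.261 bar^-1 gives a polynomial in X; the root in (0,1) is X = 0.499.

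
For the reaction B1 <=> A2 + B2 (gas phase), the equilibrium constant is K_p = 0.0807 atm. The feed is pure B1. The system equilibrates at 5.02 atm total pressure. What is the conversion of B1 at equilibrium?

X = 0.126

Let X = conversion of B1 (basis 1 mol B1); extent of reaction ξ = X.
Moles: n_B1 = 1 − X; n_A2 = X; n_B2 = X.
Total moles n_T = 1 + X.
With p_i = (n_i/n_T)P, K_p = p_A2 p_B2 / (p_B1).
Substituting and setting equal to 0.0807 atm gives a polynomial in X; the root in (0,1) is X = 0.126.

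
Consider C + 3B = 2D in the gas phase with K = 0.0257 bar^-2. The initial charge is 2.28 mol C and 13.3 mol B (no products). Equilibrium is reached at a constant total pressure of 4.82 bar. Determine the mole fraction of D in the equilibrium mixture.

y_D = 0.154

Take 2.28 mol C as basis and let X be its fractional conversion, so ξ = 2.28X.
Mole table: n_C = 2.28 − 2.28X; n_B = 13.3 − 6.84X; n_D = 4.56X.
n_T = Σnᵢ = 15.6 − 4.56X.
With p_i = (n_i/n_T)P, K = p_D^2 / (p_C p_B^3).
Equating to 0.0257 bar^-2 and solving on 0 < X < 1: X = 0.455.
Then n_D = 2.07, n_T = 13.5, so y_D = 0.154.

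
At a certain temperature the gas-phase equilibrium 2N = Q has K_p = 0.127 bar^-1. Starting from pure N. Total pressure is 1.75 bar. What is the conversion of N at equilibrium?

X = 0.272

Take 1 mol N as basis and let X be its fractional conversion, so ξ = 0.5X.
Species balance: n_N = 1 − X; n_Q = 0.5X.
Summing: n_T = 1 − 0.5X.
Mole fractions y_i = n_i/n_T; K_p = p_Q / (p_N^2) with p_i = y_i·P.
Setting this equal to 0.127 bar^-1 and taking the physical root (0 < X < 1) gives X = 0.272.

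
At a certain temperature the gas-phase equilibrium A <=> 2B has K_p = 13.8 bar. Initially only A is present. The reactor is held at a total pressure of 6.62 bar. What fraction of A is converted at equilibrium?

X = 0.585

Let X = conversion of A (basis 1 mol A); extent of reaction ξ = X.
Mole table: n_A = 1 − X; n_B = 2X.
Total moles n_T = 1 + X.
Mole fractions y_i = n_i/n_T; K_p = p_B^2 / (p_A) with p_i = y_i·P.
Equating to 13.8 bar and solving on 0 < X < 1: X = 0.585.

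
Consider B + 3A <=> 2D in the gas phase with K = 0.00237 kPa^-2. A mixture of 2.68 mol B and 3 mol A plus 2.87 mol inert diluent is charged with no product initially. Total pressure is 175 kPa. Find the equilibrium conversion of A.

X = 0.703

Basis: 3 mol A initially; let X = conversion of A. Extent ξ = X.
Species balance: n_B = 2.68 − X; n_A = 3 − 3X; n_D = 2X; n_I = 2.87 (inert).
n_T = Σnᵢ = 8.55 − 2X.
With p_i = (n_i/n_T)P, K = p_D^2 / (p_B p_A^3).
This yields a degree-4 equation in X; solving on (0,1), X = 0.703.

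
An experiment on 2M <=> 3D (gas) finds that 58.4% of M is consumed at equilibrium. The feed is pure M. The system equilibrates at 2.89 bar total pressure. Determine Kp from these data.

Basis: 1 mol M initially; let X = conversion of M. Extent ξ = 0.5X.
At extent ξ: n_M = 1 − X; n_D = 1.5X.
Summing: n_T = 1 + 0.5X.
At X = 0.584: n_M = 0.416, n_D = 0.876, n_T = 1.29.
p_i = (n_i/n_T)·P. Kp = p_D^3 / (p_M^2) = 8.69 bar.

Kp = 8.69 bar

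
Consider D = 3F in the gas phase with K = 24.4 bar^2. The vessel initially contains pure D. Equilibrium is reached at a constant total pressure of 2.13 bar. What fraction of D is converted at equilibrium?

Take 1 mol D as basis and let X be its fractional conversion, so ξ = X.
Species balance: n_D = 1 − X; n_F = 3X.
Summing: n_T = 1 + 2X.
y_i = n_i/n_T, p_i = y_i·P. K = p_F^3 / (p_D).
Substituting and setting equal to 24.4 bar^2 gives a polynomial in X; the root in (0,1) is X = 0.701.

X = 0.701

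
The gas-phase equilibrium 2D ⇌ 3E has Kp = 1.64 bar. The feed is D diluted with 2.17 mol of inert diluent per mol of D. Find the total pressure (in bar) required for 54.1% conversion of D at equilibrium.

P = 2.22 bar

Basis: 1 mol D initially; let X = conversion of D. Extent ξ = 0.5X.
Species balance: n_D = 1 − X; n_E = 1.5X; n_I = 2.17 (inert).
n_T = Σnᵢ = 3.17 + 0.5X.
Kp = p_E^3 / (p_D^2) with p_i = (n_i/n_T)·P.
At X = 0.541: the mole-fraction product g(X) = Π y_i^ν_i = 0.7373. Since Kp = g(X)·P^{1}, P = (Kp/g)^(1/1) = (1.64/0.7373)^(1/1) = 2.22 bar.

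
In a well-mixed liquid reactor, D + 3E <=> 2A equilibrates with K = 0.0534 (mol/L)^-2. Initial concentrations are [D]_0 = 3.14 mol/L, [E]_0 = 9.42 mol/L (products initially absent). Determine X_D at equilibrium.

Let X = conversion of D; extent ξ = 3.14·X mol/L.
Concentrations: [D] = 3.14 − 3.14X; [E] = 9.42 − 9.42X; [A] = 6.28X.
K = [A]^2 / ([D] [E]^3).
Equating to 0.0534 (mol/L)^-2: the physical root is X = 0.490.

X = 0.490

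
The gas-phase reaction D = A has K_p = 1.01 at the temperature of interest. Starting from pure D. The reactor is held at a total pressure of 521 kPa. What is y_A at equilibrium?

Basis: 1 mol D initially; let X = conversion of D. Extent ξ = X.
Mole table: n_D = 1 − X; n_A = X.
Since Δν = 0, n_T = 1 throughout.
With p_i = (n_i/n_T)P, K_p = p_A / (p_D).
Equating to 1.01 and solving on 0 < X < 1: X = 0.502.
Then n_A = 0.502, n_T = 1, so y_A = 0.502.

y_A = 0.502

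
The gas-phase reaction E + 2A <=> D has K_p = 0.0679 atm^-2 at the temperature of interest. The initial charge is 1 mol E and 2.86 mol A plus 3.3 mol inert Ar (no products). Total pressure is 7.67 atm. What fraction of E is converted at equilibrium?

X = 0.317

Basis: 1 mol E initially; let X = conversion of E. Extent ξ = X.
Species balance: n_E = 1 − X; n_A = 2.86 − 2X; n_D = X; n_I = 3.3 (inert).
Summing: n_T = 7.16 − 2X.
y_i = n_i/n_T, p_i = y_i·P. K_p = p_D / (p_E p_A^2).
Setting this equal to 0.0679 atm^-2 and taking the physical root (0 < X < 1) gives X = 0.317.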